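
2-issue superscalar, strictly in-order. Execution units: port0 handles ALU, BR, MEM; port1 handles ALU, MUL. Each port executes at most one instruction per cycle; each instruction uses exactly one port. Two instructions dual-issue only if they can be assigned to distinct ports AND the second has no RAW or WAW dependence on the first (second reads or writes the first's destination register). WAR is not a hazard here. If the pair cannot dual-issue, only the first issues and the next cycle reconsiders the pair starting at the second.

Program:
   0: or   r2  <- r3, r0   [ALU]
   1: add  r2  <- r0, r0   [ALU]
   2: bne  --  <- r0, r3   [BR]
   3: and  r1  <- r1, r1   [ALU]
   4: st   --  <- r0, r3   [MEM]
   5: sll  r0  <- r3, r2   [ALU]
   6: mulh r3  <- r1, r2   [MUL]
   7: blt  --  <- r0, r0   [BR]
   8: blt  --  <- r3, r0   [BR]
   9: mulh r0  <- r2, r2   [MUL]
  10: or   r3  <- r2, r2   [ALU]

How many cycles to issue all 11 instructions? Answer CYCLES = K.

0. or.ALU @i0  | WAW r2
1. add.ALU/bne.BR @i1&i2  | dual
2. and.ALU/st.MEM @i3&i4  | dual
3. sll.ALU/mulh.MUL @i5&i6  | dual
4. blt.BR @i7  | no-port BR/BR
5. blt.BR/mulh.MUL @i8&i9  | dual
6. or.ALU @i10  | tail

CYCLES = 7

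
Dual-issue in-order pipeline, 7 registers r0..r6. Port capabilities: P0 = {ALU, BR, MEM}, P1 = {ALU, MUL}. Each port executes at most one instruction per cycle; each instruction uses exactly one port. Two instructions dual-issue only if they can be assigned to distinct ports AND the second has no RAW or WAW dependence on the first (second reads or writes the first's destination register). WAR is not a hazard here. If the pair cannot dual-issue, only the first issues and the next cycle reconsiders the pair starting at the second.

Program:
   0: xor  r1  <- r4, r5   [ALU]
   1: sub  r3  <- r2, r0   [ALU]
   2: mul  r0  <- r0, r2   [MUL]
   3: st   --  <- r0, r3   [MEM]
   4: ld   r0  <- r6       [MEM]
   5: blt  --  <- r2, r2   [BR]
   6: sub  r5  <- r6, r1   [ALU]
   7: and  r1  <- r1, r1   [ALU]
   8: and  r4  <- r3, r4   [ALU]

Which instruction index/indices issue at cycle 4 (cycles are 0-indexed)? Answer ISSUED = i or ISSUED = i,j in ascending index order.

#0 head=0: xor.ALU sub.ALU i0+i1 dual
#1 head=2: mul.MUL i2 RAW r0
#2 head=3: st.MEM i3 no-port MEM/MEM
#3 head=4: ld.MEM i4 no-port MEM/BR
#4 head=5: blt.BR sub.ALU i5+i6 dual
#5 head=7: and.ALU and.ALU i7+i8 dual

ISSUED = 5,6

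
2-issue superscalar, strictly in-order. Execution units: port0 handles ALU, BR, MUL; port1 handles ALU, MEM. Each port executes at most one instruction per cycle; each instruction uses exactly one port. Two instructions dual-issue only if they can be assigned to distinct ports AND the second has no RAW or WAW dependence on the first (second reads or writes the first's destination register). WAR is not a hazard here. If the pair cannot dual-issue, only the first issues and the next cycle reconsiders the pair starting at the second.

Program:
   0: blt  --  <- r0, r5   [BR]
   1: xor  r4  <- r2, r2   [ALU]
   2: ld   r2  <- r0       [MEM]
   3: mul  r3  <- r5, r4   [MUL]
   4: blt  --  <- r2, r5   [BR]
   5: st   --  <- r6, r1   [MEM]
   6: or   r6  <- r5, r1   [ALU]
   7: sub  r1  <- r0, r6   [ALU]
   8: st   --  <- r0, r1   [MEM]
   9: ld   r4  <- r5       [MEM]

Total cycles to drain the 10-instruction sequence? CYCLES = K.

0. blt.BR/xor.ALU @i0+i1  | 2-wide
1. ld.MEM/mul.MUL @i2+i3  | 2-wide
2. blt.BR/st.MEM @i4+i5  | 2-wide
3. or.ALU @i6  | RAW r6
4. sub.ALU @i7  | RAW r1
5. st.MEM @i8  | no-port MEM/MEM
6. ld.MEM @i9  | tail

CYCLES = 7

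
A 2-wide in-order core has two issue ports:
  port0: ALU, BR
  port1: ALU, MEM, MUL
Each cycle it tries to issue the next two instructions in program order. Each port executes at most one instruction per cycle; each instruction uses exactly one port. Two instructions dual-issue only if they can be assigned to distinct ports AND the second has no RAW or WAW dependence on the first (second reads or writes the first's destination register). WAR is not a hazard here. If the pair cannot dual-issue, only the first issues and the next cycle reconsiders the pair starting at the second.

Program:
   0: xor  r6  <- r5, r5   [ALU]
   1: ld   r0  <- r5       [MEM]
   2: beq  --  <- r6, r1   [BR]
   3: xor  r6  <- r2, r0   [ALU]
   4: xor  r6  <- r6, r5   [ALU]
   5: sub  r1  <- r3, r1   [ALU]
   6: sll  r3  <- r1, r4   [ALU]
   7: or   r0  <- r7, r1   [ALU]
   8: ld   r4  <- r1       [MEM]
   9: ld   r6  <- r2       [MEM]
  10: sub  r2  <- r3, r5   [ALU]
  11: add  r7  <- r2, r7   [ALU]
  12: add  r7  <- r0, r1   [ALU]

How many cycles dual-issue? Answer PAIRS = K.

PAIRS = 5

  cy0 -> i0/i1 (xor+ld) 2-wide
  cy1 -> i2/i3 (beq+xor) 2-wide
  cy2 -> i4/i5 (xor+sub) 2-wide
  cy3 -> i6/i7 (sll+or) 2-wide
  cy4 -> i8 (ld) no-port MEM/MEM
  cy5 -> i9/i10 (ld+sub) 2-wide
  cy6 -> i11 (add) WAW r7
  cy7 -> i12 (add) tail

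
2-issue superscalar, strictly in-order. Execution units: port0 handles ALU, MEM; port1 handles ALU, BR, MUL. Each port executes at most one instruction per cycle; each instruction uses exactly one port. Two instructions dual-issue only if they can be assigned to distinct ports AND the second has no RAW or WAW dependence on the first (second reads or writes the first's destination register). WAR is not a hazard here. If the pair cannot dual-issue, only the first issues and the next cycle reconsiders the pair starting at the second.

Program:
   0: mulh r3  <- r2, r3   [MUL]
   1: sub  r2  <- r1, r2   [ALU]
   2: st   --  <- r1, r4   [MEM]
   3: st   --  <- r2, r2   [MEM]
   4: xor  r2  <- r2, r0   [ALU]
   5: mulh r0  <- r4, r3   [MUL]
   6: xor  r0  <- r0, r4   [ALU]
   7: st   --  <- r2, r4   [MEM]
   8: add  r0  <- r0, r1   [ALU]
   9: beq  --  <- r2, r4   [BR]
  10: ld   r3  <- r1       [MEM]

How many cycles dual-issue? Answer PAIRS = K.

0. mulh/sub @i0/i1  | pair
1. st @i2  | no-port MEM/MEM
2. st/xor @i3/i4  | pair
3. mulh @i5  | RAW+WAW r0
4. xor/st @i6/i7  | pair
5. add/beq @i8/i9  | pair
6. ld @i10  | tail

PAIRS = 4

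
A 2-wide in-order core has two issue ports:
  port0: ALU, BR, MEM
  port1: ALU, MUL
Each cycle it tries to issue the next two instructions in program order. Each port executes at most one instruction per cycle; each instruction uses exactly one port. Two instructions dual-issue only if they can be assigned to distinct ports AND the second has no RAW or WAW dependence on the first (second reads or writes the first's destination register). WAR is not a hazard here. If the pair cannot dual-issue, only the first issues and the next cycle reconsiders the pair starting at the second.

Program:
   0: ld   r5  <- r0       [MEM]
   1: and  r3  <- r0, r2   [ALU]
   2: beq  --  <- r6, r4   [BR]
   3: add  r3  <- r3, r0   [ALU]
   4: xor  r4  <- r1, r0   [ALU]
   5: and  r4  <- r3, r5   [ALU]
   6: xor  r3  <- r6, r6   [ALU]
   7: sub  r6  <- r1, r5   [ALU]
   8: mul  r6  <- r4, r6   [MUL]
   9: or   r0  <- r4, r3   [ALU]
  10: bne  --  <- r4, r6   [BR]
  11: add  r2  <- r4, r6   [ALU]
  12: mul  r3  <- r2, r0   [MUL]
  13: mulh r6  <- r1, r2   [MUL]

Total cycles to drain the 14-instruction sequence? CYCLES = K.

CYCLES = 9

0. ld.MEM and.ALU @i0/i1  | pair
1. beq.BR add.ALU @i2/i3  | pair
2. xor.ALU @i4  | WAW r4
3. and.ALU xor.ALU @i5/i6  | pair
4. sub.ALU @i7  | RAW+WAW r6
5. mul.MUL or.ALU @i8/i9  | pair
6. bne.BR add.ALU @i10/i11  | pair
7. mul.MUL @i12  | no-port MUL/MUL
8. mulh.MUL @i13  | tail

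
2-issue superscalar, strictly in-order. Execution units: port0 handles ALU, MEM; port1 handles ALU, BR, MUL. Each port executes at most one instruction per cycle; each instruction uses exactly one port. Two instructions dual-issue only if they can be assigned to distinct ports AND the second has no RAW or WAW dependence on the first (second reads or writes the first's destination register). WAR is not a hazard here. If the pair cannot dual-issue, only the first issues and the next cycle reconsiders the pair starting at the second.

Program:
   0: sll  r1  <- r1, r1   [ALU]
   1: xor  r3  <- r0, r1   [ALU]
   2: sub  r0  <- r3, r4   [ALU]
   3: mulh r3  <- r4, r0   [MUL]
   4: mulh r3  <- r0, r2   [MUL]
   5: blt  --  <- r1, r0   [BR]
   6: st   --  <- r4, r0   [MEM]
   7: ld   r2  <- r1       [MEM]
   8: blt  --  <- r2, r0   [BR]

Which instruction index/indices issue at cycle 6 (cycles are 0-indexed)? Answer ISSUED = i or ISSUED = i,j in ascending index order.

0. sll.ALU @i0  | RAW r1
1. xor.ALU @i1  | RAW r3
2. sub.ALU @i2  | RAW r0
3. mulh.MUL @i3  | no-port MUL/MUL
4. mulh.MUL @i4  | no-port MUL/BR
5. blt.BR st.MEM @i5,i6  | 2-wide
6. ld.MEM @i7  | RAW r2
7. blt.BR @i8  | tail

ISSUED = 7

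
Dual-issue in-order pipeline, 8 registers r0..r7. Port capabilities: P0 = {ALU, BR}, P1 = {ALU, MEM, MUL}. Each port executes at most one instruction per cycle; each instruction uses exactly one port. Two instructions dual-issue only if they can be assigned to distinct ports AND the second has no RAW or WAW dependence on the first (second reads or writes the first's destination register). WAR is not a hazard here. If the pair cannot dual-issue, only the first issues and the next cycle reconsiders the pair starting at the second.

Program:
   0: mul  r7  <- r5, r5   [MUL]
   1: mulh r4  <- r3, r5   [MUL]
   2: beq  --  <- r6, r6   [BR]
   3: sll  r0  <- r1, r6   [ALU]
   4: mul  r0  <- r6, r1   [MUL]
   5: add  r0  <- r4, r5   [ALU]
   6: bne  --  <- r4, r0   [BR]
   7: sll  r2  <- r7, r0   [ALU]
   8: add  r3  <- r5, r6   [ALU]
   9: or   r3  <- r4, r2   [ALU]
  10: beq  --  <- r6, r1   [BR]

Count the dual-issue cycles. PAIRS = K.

PAIRS = 3

t=0 i0:mul.MUL ; no-port MUL/MUL
t=1 i1+i2:mulh.MUL;beq.BR ; 2-wide
t=2 i3:sll.ALU ; WAW r0
t=3 i4:mul.MUL ; WAW r0
t=4 i5:add.ALU ; RAW r0
t=5 i6+i7:bne.BR;sll.ALU ; 2-wide
t=6 i8:add.ALU ; WAW r3
t=7 i9+i10:or.ALU;beq.BR ; 2-wide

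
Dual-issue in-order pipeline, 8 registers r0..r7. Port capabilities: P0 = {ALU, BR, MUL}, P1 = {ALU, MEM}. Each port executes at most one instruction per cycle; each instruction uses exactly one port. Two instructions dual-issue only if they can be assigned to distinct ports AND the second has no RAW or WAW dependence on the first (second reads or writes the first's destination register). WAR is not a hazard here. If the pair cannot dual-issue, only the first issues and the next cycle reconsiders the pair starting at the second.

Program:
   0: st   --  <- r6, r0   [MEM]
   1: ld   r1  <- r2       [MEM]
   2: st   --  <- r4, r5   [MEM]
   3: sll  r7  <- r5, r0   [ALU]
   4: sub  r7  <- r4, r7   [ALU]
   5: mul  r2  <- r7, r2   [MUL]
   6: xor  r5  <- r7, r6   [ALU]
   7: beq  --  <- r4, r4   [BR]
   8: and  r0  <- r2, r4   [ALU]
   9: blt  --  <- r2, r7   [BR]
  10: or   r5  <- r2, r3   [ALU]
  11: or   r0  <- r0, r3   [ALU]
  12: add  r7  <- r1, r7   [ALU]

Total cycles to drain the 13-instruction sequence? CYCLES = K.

#0 head=0: st i0 no-port MEM/MEM
#1 head=1: ld i1 no-port MEM/MEM
#2 head=2: st sll i2,i3 dual
#3 head=4: sub i4 RAW r7
#4 head=5: mul xor i5,i6 dual
#5 head=7: beq and i7,i8 dual
#6 head=9: blt or i9,i10 dual
#7 head=11: or add i11,i12 dual

CYCLES = 8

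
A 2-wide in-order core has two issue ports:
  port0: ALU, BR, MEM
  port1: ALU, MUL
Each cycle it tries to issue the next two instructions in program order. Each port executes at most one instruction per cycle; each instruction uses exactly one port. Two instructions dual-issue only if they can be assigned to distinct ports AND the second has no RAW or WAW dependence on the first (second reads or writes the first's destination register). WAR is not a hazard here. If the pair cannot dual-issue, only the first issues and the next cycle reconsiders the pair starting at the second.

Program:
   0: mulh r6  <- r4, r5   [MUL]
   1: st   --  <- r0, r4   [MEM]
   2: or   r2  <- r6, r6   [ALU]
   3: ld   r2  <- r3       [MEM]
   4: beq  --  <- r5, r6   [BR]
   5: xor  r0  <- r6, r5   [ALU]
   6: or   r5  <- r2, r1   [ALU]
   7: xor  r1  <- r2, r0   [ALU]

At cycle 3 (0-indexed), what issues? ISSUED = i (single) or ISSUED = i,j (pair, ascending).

ISSUED = 4,5

c0: i0,i1 mulh.MUL+st.MEM  2-wide
c1: i2 or.ALU  WAW r2
c2: i3 ld.MEM  no-port MEM/BR
c3: i4,i5 beq.BR+xor.ALU  2-wide
c4: i6,i7 or.ALU+xor.ALU  2-wide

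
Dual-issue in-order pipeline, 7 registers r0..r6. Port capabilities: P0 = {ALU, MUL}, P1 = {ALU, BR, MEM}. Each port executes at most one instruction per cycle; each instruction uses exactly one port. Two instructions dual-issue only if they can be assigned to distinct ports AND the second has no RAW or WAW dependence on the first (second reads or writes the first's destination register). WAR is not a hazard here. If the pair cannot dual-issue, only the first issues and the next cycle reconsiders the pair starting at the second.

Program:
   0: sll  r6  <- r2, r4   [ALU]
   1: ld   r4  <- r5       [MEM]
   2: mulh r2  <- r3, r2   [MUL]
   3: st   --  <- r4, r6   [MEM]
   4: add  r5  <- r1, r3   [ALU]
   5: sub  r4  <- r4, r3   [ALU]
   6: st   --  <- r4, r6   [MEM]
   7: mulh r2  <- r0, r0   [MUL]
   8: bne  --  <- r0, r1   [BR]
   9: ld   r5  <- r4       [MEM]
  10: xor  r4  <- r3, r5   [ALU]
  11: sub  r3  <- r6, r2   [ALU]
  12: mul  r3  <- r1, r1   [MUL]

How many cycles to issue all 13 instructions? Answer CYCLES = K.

t=0 i0/i1:sll.ALU+ld.MEM ; dual
t=1 i2/i3:mulh.MUL+st.MEM ; dual
t=2 i4/i5:add.ALU+sub.ALU ; dual
t=3 i6/i7:st.MEM+mulh.MUL ; dual
t=4 i8:bne.BR ; no-port BR/MEM
t=5 i9:ld.MEM ; RAW r5
t=6 i10/i11:xor.ALU+sub.ALU ; dual
t=7 i12:mul.MUL ; tail

CYCLES = 8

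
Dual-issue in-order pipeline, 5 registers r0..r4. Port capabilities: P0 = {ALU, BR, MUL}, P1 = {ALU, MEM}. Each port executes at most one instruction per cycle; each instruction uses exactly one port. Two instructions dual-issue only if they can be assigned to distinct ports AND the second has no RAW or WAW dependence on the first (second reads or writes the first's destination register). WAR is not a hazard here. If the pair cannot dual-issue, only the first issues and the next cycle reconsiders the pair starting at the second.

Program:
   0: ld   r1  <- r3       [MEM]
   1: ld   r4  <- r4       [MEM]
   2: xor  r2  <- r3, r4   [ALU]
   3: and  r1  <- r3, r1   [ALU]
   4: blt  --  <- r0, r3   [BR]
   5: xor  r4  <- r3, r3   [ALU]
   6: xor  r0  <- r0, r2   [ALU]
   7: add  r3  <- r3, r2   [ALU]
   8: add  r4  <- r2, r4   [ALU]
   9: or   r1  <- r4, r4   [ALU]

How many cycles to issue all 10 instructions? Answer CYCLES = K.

t=0 i0:ld ; no-port MEM/MEM
t=1 i1:ld ; RAW r4
t=2 i2/i3:xor+and ; 2-wide
t=3 i4/i5:blt+xor ; 2-wide
t=4 i6/i7:xor+add ; 2-wide
t=5 i8:add ; RAW r4
t=6 i9:or ; tail

CYCLES = 7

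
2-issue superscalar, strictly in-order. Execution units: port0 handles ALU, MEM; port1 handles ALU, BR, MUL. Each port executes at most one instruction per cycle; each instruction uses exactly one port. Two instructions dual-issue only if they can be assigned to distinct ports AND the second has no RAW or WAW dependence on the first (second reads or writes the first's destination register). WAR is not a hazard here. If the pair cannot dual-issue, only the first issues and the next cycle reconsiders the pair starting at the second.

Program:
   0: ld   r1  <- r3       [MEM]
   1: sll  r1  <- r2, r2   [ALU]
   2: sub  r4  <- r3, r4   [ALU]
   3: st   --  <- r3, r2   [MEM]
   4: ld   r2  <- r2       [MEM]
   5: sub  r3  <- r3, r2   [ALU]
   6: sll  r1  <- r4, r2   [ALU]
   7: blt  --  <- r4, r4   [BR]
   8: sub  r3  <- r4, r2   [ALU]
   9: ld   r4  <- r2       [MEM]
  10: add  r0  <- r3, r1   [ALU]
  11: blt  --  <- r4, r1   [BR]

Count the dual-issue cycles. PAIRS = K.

PAIRS = 4

c0: i0 ld  WAW r1
c1: i1+i2 sll/sub  2-wide
c2: i3 st  no-port MEM/MEM
c3: i4 ld  RAW r2
c4: i5+i6 sub/sll  2-wide
c5: i7+i8 blt/sub  2-wide
c6: i9+i10 ld/add  2-wide
c7: i11 blt  tail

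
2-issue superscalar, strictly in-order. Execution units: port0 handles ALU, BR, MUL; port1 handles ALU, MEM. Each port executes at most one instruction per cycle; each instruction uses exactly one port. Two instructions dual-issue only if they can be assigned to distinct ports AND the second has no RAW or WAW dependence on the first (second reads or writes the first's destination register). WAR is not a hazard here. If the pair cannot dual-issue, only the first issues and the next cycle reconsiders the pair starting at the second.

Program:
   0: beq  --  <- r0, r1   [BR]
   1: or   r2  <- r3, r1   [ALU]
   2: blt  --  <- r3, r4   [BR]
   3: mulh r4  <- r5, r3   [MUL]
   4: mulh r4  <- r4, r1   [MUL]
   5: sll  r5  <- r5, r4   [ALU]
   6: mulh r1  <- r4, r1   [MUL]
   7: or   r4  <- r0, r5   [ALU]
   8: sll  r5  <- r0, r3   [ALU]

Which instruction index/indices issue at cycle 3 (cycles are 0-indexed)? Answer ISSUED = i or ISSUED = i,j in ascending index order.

c0: i0&i1 beq.BR;or.ALU  dual
c1: i2 blt.BR  no-port BR/MUL
c2: i3 mulh.MUL  no-port MUL/MUL
c3: i4 mulh.MUL  RAW r4
c4: i5&i6 sll.ALU;mulh.MUL  dual
c5: i7&i8 or.ALU;sll.ALU  dual

ISSUED = 4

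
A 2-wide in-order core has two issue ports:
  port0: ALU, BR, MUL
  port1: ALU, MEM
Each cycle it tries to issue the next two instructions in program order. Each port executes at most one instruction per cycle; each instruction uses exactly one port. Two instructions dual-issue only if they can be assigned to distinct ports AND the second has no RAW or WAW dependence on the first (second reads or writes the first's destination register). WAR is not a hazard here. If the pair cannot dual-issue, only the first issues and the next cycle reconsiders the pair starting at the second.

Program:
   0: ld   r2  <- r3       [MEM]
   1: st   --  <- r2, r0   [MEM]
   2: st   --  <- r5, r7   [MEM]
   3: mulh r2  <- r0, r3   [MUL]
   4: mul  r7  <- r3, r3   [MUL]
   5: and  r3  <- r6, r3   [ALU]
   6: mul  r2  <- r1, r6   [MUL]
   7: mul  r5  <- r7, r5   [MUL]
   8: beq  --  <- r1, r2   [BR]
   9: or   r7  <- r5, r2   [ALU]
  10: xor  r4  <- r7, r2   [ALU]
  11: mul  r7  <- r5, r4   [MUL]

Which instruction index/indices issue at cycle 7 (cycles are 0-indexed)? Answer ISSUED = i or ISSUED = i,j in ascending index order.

ISSUED = 10

  cy0 -> i0 (ld.MEM) no-port MEM/MEM
  cy1 -> i1 (st.MEM) no-port MEM/MEM
  cy2 -> i2&i3 (st.MEM+mulh.MUL) 2-wide
  cy3 -> i4&i5 (mul.MUL+and.ALU) 2-wide
  cy4 -> i6 (mul.MUL) no-port MUL/MUL
  cy5 -> i7 (mul.MUL) no-port MUL/BR
  cy6 -> i8&i9 (beq.BR+or.ALU) 2-wide
  cy7 -> i10 (xor.ALU) RAW r4
  cy8 -> i11 (mul.MUL) tail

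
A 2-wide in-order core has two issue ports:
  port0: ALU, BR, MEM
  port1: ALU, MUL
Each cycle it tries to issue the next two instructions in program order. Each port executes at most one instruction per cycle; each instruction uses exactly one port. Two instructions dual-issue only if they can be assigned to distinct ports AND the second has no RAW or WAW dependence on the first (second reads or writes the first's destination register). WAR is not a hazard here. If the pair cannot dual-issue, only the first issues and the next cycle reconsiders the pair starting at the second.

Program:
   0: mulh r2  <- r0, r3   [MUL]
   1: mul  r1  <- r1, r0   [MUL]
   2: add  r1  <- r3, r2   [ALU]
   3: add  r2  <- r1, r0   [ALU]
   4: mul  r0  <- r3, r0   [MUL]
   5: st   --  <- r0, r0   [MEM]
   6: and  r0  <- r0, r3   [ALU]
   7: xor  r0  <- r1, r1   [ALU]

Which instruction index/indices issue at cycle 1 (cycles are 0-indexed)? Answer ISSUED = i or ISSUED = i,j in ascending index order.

#0 head=0: mulh i0 no-port MUL/MUL
#1 head=1: mul i1 WAW r1
#2 head=2: add i2 RAW r1
#3 head=3: add+mul i3/i4 2-wide
#4 head=5: st+and i5/i6 2-wide
#5 head=7: xor i7 tail

ISSUED = 1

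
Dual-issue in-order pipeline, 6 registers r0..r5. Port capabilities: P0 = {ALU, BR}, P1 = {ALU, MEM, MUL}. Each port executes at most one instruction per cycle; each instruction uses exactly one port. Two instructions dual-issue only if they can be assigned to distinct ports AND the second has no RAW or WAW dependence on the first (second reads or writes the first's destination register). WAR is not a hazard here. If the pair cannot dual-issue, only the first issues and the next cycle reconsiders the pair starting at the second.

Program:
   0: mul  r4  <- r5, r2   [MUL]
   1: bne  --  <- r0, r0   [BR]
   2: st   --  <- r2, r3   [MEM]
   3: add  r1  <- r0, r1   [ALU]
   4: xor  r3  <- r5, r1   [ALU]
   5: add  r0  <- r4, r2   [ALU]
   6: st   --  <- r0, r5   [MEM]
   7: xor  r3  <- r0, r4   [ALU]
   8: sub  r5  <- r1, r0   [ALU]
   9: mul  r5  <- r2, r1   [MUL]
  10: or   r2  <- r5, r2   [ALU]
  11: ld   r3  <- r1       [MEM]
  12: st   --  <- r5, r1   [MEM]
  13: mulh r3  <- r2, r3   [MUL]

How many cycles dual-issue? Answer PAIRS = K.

PAIRS = 5

[0] i0,i1  mul.MUL;bne.BR  -- pair
[1] i2,i3  st.MEM;add.ALU  -- pair
[2] i4,i5  xor.ALU;add.ALU  -- pair
[3] i6,i7  st.MEM;xor.ALU  -- pair
[4] i8  sub.ALU  -- WAW r5
[5] i9  mul.MUL  -- RAW r5
[6] i10,i11  or.ALU;ld.MEM  -- pair
[7] i12  st.MEM  -- no-port MEM/MUL
[8] i13  mulh.MUL  -- tail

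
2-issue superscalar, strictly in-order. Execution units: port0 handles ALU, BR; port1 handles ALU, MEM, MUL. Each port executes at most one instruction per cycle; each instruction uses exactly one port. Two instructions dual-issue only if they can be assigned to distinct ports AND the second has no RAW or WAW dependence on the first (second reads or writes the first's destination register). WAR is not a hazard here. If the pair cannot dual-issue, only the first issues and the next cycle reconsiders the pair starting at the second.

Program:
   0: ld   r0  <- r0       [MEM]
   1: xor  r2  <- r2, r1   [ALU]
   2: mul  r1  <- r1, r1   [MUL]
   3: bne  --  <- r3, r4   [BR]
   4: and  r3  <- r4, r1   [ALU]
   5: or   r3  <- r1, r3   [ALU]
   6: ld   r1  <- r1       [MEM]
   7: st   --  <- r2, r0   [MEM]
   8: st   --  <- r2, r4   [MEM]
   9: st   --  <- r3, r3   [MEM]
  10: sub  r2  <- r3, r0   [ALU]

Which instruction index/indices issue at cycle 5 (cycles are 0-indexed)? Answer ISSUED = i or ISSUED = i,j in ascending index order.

ISSUED = 8

#0 head=0: ld xor i0+i1 pair
#1 head=2: mul bne i2+i3 pair
#2 head=4: and i4 RAW+WAW r3
#3 head=5: or ld i5+i6 pair
#4 head=7: st i7 no-port MEM/MEM
#5 head=8: st i8 no-port MEM/MEM
#6 head=9: st sub i9+i10 pair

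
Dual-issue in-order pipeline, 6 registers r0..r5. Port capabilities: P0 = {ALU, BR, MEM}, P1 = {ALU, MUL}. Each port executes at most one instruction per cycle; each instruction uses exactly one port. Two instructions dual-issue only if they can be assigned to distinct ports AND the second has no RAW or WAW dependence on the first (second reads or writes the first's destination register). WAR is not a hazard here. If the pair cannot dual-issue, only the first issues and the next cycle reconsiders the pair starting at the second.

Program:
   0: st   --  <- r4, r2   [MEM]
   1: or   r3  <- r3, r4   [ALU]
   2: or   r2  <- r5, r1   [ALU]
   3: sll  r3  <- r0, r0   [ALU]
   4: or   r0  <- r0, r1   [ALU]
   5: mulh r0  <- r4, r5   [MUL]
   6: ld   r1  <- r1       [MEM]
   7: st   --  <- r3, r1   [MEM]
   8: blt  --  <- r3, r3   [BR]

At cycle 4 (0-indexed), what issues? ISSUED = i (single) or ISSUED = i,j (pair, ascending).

ISSUED = 7

#0 head=0: st.MEM;or.ALU i0+i1 dual
#1 head=2: or.ALU;sll.ALU i2+i3 dual
#2 head=4: or.ALU i4 WAW r0
#3 head=5: mulh.MUL;ld.MEM i5+i6 dual
#4 head=7: st.MEM i7 no-port MEM/BR
#5 head=8: blt.BR i8 tail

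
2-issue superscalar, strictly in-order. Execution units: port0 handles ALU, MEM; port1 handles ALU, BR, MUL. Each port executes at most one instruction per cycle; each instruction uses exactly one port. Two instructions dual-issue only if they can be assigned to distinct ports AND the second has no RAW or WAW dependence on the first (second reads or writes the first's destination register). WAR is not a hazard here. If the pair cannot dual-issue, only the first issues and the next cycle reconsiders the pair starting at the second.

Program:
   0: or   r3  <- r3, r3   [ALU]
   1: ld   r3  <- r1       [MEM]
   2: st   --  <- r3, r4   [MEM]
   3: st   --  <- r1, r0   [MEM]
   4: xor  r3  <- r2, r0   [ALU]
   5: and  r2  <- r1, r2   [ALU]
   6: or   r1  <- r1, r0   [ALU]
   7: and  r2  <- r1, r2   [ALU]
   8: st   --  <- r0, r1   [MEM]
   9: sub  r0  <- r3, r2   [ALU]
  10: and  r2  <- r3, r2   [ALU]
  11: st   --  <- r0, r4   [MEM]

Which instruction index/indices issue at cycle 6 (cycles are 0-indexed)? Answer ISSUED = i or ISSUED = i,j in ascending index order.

ISSUED = 9,10

#0 head=0: or i0 WAW r3
#1 head=1: ld i1 no-port MEM/MEM
#2 head=2: st i2 no-port MEM/MEM
#3 head=3: st xor i3/i4 2-wide
#4 head=5: and or i5/i6 2-wide
#5 head=7: and st i7/i8 2-wide
#6 head=9: sub and i9/i10 2-wide
#7 head=11: st i11 tail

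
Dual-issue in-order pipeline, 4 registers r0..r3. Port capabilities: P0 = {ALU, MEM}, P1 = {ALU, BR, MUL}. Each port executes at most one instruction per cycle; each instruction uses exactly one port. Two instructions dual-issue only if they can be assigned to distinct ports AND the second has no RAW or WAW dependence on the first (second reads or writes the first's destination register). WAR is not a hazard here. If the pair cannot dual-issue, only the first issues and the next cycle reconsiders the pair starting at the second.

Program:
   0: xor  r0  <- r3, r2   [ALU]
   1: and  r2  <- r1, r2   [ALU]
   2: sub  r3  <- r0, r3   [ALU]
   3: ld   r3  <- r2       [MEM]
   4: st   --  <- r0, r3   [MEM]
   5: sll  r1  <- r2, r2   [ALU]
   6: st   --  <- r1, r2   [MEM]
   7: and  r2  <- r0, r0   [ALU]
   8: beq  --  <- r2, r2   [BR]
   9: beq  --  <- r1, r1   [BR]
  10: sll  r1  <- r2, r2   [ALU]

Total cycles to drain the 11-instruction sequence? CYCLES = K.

CYCLES = 7

c0: i0/i1 xor and  dual
c1: i2 sub  WAW r3
c2: i3 ld  no-port MEM/MEM
c3: i4/i5 st sll  dual
c4: i6/i7 st and  dual
c5: i8 beq  no-port BR/BR
c6: i9/i10 beq sll  dual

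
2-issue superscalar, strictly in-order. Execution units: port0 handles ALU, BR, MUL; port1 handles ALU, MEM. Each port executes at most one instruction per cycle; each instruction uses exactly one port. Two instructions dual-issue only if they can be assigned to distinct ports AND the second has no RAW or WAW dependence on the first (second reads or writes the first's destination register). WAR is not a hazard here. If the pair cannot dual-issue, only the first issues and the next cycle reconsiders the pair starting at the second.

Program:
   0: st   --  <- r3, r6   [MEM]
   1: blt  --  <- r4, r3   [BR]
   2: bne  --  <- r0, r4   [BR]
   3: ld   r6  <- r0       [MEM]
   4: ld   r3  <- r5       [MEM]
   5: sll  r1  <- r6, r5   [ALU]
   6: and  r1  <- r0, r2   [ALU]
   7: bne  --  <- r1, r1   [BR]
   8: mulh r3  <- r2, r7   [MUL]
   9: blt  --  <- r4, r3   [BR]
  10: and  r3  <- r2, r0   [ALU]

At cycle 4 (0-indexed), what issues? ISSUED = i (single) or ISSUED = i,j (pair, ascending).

ISSUED = 7

#0 head=0: st+blt i0+i1 2-wide
#1 head=2: bne+ld i2+i3 2-wide
#2 head=4: ld+sll i4+i5 2-wide
#3 head=6: and i6 RAW r1
#4 head=7: bne i7 no-port BR/MUL
#5 head=8: mulh i8 no-port MUL/BR
#6 head=9: blt+and i9+i10 2-wide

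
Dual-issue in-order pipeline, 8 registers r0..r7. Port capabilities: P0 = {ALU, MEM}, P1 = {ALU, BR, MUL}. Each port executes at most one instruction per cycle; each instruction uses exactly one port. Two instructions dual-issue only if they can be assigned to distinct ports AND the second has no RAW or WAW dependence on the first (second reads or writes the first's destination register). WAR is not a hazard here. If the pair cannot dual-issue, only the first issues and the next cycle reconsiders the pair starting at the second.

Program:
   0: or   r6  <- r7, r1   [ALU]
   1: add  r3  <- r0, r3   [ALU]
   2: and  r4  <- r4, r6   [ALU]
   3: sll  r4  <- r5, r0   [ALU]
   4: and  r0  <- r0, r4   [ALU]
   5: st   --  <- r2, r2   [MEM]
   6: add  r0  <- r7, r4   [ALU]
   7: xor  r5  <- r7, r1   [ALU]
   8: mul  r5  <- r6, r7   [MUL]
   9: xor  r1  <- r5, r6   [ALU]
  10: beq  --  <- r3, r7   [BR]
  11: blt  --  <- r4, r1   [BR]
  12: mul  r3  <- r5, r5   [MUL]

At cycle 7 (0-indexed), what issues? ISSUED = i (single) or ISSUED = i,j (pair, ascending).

ISSUED = 11

#0 head=0: or.ALU/add.ALU i0&i1 dual
#1 head=2: and.ALU i2 WAW r4
#2 head=3: sll.ALU i3 RAW r4
#3 head=4: and.ALU/st.MEM i4&i5 dual
#4 head=6: add.ALU/xor.ALU i6&i7 dual
#5 head=8: mul.MUL i8 RAW r5
#6 head=9: xor.ALU/beq.BR i9&i10 dual
#7 head=11: blt.BR i11 no-port BR/MUL
#8 head=12: mul.MUL i12 tail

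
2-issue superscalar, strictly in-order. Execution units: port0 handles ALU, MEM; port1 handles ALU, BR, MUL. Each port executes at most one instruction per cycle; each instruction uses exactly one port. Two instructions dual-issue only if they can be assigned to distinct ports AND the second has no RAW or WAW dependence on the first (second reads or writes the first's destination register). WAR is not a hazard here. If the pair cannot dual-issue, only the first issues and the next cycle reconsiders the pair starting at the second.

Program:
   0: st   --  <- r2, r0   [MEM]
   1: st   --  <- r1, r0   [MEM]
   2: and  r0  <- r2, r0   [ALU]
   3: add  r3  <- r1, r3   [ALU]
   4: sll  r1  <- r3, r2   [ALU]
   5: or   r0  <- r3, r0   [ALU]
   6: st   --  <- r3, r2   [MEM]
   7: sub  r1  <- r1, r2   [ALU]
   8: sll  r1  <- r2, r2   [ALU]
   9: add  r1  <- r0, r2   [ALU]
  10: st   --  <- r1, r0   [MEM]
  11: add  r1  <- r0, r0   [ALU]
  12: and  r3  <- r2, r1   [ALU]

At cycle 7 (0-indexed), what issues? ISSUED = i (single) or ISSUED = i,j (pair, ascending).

ISSUED = 10,11

#0 head=0: st i0 no-port MEM/MEM
#1 head=1: st/and i1,i2 pair
#2 head=3: add i3 RAW r3
#3 head=4: sll/or i4,i5 pair
#4 head=6: st/sub i6,i7 pair
#5 head=8: sll i8 WAW r1
#6 head=9: add i9 RAW r1
#7 head=10: st/add i10,i11 pair
#8 head=12: and i12 tail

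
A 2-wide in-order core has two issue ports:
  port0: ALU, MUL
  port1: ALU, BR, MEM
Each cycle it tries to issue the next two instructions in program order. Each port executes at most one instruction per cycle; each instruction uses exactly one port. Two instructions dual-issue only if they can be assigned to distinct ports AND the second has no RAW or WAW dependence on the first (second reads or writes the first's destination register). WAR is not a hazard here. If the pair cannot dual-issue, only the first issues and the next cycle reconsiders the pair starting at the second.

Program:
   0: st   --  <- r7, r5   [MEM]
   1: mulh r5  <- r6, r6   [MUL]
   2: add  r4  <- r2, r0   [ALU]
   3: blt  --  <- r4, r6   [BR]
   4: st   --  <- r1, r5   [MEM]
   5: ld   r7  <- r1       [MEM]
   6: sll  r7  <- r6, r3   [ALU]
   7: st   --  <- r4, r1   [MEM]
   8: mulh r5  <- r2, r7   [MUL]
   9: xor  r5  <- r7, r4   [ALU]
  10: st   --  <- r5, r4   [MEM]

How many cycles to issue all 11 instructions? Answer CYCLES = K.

[0] i0/i1  st/mulh  -- 2-wide
[1] i2  add  -- RAW r4
[2] i3  blt  -- no-port BR/MEM
[3] i4  st  -- no-port MEM/MEM
[4] i5  ld  -- WAW r7
[5] i6/i7  sll/st  -- 2-wide
[6] i8  mulh  -- WAW r5
[7] i9  xor  -- RAW r5
[8] i10  st  -- tail

CYCLES = 9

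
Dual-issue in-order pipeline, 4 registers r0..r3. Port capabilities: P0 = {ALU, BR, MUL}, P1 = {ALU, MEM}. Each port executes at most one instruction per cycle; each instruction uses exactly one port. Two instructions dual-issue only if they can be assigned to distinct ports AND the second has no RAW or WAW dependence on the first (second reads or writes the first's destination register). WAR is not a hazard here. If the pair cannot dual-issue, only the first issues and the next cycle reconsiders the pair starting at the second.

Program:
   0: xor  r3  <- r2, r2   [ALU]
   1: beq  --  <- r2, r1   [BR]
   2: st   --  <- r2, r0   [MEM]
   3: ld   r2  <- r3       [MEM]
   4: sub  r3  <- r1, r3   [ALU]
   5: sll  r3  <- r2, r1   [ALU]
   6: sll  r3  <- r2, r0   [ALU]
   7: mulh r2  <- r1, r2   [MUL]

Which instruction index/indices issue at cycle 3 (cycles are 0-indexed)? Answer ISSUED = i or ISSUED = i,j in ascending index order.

t=0 i0/i1:xor.ALU beq.BR ; dual
t=1 i2:st.MEM ; no-port MEM/MEM
t=2 i3/i4:ld.MEM sub.ALU ; dual
t=3 i5:sll.ALU ; WAW r3
t=4 i6/i7:sll.ALU mulh.MUL ; dual

ISSUED = 5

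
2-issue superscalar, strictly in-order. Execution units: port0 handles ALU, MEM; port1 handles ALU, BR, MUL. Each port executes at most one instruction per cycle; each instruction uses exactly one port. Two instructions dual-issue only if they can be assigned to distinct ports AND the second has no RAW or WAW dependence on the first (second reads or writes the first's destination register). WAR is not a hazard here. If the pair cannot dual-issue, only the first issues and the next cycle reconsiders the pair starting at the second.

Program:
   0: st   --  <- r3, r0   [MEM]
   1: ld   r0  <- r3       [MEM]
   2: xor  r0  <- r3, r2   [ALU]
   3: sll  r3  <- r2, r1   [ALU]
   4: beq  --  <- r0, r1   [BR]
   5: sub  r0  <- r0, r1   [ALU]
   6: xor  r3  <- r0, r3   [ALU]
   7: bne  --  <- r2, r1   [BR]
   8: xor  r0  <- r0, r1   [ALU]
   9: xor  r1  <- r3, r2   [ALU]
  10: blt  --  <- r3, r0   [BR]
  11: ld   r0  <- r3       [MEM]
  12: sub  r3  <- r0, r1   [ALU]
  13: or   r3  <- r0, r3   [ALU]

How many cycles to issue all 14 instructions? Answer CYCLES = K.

t=0 i0:st.MEM ; no-port MEM/MEM
t=1 i1:ld.MEM ; WAW r0
t=2 i2+i3:xor.ALU sll.ALU ; 2-wide
t=3 i4+i5:beq.BR sub.ALU ; 2-wide
t=4 i6+i7:xor.ALU bne.BR ; 2-wide
t=5 i8+i9:xor.ALU xor.ALU ; 2-wide
t=6 i10+i11:blt.BR ld.MEM ; 2-wide
t=7 i12:sub.ALU ; RAW+WAW r3
t=8 i13:or.ALU ; tail

CYCLES = 9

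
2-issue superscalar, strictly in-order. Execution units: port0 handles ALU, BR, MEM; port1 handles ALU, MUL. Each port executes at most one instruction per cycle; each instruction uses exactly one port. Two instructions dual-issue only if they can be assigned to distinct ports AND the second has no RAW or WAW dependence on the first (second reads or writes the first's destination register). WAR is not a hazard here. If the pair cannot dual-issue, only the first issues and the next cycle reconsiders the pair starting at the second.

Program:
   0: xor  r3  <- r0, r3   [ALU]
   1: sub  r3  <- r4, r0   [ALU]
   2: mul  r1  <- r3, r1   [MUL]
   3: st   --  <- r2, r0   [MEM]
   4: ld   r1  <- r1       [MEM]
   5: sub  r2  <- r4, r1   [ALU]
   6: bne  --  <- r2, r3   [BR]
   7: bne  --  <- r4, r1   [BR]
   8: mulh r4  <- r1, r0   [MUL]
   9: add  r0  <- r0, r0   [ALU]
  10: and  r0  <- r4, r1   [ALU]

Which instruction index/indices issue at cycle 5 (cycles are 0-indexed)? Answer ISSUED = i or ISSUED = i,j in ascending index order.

ISSUED = 6

#0 head=0: xor.ALU i0 WAW r3
#1 head=1: sub.ALU i1 RAW r3
#2 head=2: mul.MUL+st.MEM i2/i3 2-wide
#3 head=4: ld.MEM i4 RAW r1
#4 head=5: sub.ALU i5 RAW r2
#5 head=6: bne.BR i6 no-port BR/BR
#6 head=7: bne.BR+mulh.MUL i7/i8 2-wide
#7 head=9: add.ALU i9 WAW r0
#8 head=10: and.ALU i10 tail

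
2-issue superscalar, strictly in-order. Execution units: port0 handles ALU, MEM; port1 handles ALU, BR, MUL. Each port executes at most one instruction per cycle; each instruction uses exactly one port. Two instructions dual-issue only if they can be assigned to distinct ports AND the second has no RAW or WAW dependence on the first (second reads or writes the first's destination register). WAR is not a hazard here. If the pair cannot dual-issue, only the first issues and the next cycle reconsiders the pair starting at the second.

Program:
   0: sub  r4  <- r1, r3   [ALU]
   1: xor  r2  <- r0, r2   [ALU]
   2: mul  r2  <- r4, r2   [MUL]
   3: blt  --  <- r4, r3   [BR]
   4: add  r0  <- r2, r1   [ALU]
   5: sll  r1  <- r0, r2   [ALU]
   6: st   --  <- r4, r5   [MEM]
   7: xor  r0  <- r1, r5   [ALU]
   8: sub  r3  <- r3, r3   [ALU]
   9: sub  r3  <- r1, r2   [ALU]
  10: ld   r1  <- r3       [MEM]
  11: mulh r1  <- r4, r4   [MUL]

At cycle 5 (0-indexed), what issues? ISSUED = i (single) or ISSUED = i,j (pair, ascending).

ISSUED = 9

c0: i0&i1 sub+xor  pair
c1: i2 mul  no-port MUL/BR
c2: i3&i4 blt+add  pair
c3: i5&i6 sll+st  pair
c4: i7&i8 xor+sub  pair
c5: i9 sub  RAW r3
c6: i10 ld  WAW r1
c7: i11 mulh  tail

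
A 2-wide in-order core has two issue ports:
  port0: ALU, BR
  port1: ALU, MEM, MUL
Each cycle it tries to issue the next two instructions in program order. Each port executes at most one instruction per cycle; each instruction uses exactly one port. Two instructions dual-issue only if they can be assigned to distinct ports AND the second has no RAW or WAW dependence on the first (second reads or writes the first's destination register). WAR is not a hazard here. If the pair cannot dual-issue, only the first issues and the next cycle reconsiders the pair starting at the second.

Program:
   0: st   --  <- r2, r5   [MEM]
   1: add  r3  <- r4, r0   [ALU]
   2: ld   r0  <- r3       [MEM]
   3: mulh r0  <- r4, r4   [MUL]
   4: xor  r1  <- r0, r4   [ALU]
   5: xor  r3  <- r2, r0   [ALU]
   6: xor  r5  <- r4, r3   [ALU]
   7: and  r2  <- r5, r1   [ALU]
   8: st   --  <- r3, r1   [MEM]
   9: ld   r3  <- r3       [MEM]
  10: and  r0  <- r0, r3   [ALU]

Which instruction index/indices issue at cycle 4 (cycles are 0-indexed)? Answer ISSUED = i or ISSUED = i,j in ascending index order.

#0 head=0: st.MEM+add.ALU i0&i1 dual
#1 head=2: ld.MEM i2 no-port MEM/MUL
#2 head=3: mulh.MUL i3 RAW r0
#3 head=4: xor.ALU+xor.ALU i4&i5 dual
#4 head=6: xor.ALU i6 RAW r5
#5 head=7: and.ALU+st.MEM i7&i8 dual
#6 head=9: ld.MEM i9 RAW r3
#7 head=10: and.ALU i10 tail

ISSUED = 6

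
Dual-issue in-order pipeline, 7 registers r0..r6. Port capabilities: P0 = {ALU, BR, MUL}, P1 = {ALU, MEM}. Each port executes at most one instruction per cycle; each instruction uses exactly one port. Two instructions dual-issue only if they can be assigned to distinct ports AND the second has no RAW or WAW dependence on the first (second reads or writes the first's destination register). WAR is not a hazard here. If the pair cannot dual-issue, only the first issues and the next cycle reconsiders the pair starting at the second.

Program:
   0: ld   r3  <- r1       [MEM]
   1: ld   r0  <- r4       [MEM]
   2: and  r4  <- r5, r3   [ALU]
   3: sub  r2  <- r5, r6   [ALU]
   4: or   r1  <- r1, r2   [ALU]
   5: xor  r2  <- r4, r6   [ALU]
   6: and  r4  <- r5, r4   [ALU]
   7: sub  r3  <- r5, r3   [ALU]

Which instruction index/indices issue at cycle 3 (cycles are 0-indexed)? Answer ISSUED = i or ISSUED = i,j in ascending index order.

#0 head=0: ld.MEM i0 no-port MEM/MEM
#1 head=1: ld.MEM;and.ALU i1,i2 2-wide
#2 head=3: sub.ALU i3 RAW r2
#3 head=4: or.ALU;xor.ALU i4,i5 2-wide
#4 head=6: and.ALU;sub.ALU i6,i7 2-wide

ISSUED = 4,5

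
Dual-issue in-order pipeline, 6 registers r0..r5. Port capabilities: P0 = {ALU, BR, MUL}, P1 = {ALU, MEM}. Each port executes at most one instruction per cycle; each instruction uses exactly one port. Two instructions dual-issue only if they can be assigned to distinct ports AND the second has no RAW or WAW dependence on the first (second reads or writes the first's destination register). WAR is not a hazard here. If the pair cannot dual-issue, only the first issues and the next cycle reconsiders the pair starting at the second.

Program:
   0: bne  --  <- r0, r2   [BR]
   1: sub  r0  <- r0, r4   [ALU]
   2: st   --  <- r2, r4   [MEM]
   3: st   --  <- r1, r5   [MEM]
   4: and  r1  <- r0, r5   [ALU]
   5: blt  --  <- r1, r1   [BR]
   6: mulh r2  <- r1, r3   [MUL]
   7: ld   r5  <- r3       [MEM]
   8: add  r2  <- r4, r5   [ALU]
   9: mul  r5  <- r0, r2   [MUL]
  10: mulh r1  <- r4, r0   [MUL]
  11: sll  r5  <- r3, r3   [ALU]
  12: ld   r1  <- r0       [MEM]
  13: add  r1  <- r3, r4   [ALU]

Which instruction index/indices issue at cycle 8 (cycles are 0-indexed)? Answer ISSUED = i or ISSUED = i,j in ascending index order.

ISSUED = 12

0. bne.BR sub.ALU @i0/i1  | 2-wide
1. st.MEM @i2  | no-port MEM/MEM
2. st.MEM and.ALU @i3/i4  | 2-wide
3. blt.BR @i5  | no-port BR/MUL
4. mulh.MUL ld.MEM @i6/i7  | 2-wide
5. add.ALU @i8  | RAW r2
6. mul.MUL @i9  | no-port MUL/MUL
7. mulh.MUL sll.ALU @i10/i11  | 2-wide
8. ld.MEM @i12  | WAW r1
9. add.ALU @i13  | tail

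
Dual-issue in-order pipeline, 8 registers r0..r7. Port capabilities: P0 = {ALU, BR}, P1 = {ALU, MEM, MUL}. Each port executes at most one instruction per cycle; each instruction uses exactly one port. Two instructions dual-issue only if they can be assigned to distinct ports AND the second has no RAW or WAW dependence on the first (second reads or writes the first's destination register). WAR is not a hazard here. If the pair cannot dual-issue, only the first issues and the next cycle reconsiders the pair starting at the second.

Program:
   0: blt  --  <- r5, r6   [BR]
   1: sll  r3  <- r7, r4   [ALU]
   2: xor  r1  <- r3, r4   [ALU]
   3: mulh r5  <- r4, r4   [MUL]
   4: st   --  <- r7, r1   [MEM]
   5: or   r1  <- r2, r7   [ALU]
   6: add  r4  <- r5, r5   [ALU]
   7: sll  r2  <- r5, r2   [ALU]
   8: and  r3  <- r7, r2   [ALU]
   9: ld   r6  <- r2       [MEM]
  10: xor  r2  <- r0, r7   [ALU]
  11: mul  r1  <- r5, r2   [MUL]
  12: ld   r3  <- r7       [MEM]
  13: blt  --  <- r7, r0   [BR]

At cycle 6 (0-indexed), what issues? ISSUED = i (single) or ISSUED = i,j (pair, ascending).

  cy0 -> i0,i1 (blt.BR;sll.ALU) pair
  cy1 -> i2,i3 (xor.ALU;mulh.MUL) pair
  cy2 -> i4,i5 (st.MEM;or.ALU) pair
  cy3 -> i6,i7 (add.ALU;sll.ALU) pair
  cy4 -> i8,i9 (and.ALU;ld.MEM) pair
  cy5 -> i10 (xor.ALU) RAW r2
  cy6 -> i11 (mul.MUL) no-port MUL/MEM
  cy7 -> i12,i13 (ld.MEM;blt.BR) pair

ISSUED = 11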